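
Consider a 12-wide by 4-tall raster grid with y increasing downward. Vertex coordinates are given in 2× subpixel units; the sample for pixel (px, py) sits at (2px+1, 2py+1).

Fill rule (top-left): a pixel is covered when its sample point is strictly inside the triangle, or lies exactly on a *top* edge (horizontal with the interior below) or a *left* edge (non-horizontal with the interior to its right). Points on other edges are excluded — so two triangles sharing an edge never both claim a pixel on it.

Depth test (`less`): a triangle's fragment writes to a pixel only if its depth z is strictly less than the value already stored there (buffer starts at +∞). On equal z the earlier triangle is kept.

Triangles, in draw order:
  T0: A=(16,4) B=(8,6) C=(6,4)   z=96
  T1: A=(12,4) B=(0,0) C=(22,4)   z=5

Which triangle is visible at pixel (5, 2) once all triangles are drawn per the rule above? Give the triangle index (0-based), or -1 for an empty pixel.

T0:
  2·area = 20
  edge (16, 4)→(8, 6): d=(-8,2) right/bottom  bias=-1
  edge (8, 6)→(6, 4): d=(-2,-2) top-left  bias=+0
  edge (6, 4)→(16, 4): d=(10,0) top-left  bias=+0
    (1,0)@(3, 1): e=[50,0,-30] → ·  [on edge]
    (2,1)@(5, 3): e=[30,0,-10] → ·  [on edge]
    (3,2)@(7, 5): e=[10,0,10] → #  [on edge]
    (4,2)@(9, 5): e=[6,4,10] → #
    (5,2)@(11, 5): e=[2,8,10] → #
    (6,2)@(13, 5): e=[-2,12,10] → ·
    (3,3)@(7, 7): e=[-6,-4,30] → ·
    (4,3)@(9, 7): e=[-10,0,30] → ·  [on edge]
    (5,3)@(11, 7): e=[-14,4,30] → ·
  covered (3 px):
    · · · · · · · · · · · ·
    · · · · · · · · · · · ·
    · · · # # # · · · · · ·
    · · · · · · · · · · · ·
T1:
  2·area = 40
  edge (12, 4)→(0, 0): d=(-12,-4) top-left  bias=+0
  edge (0, 0)→(22, 4): d=(22,4) right/bottom  bias=-1
  edge (22, 4)→(12, 4): d=(-10,0) right/bottom  bias=-1
    (1,0)@(3, 1): e=[0,10,30] → #  [on edge]
    (2,0)@(5, 1): e=[8,2,30] → #
    (3,0)@(7, 1): e=[16,-6,30] → ·
    (1,1)@(3, 3): e=[-24,54,10] → ·
    (2,1)@(5, 3): e=[-16,46,10] → ·
    (4,1)@(9, 3): e=[0,30,10] → #  [on edge]
    (5,1)@(11, 3): e=[8,22,10] → #
    (6,1)@(13, 3): e=[16,14,10] → #
    (7,1)@(15, 3): e=[24,6,10] → #
    (8,1)@(17, 3): e=[32,-2,10] → ·
    (4,2)@(9, 5): e=[-24,74,-10] → ·
    (5,2)@(11, 5): e=[-16,66,-10] → ·
    (7,2)@(15, 5): e=[0,50,-10] → ·  [on edge]
    (10,3)@(21, 7): e=[0,70,-30] → ·  [on edge]
  covered (6 px):
    · # # · · · · · · · · ·
    · · · · # # # # · · · ·
    · · · · · · · · · · · ·
    · · · · · · · · · · · ·

Z-buffer (winner per pixel, '.' = empty):
  . 1 1 . . . . . . . . .
  . . . . 1 1 1 1 . . . .
  . . . 0 0 0 . . . . . .
  . . . . . . . . . . . .

Result: 0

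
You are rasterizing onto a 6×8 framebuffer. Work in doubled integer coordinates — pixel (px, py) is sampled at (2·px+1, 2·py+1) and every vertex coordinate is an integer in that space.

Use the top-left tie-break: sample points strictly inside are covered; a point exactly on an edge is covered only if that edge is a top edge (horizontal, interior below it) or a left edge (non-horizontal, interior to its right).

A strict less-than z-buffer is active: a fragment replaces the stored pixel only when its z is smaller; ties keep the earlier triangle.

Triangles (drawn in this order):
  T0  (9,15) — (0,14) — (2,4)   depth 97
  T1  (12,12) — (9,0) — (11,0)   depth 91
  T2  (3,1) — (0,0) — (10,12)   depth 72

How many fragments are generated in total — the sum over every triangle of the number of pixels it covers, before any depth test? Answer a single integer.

T0:
  2·area = 92
  edge (9, 15)→(0, 14): d=(-9,-1) top-left  bias=+0
  edge (0, 14)→(2, 4): d=(2,-10) top-left  bias=+0
  edge (2, 4)→(9, 15): d=(7,11) right/bottom  bias=-1
    (1,3)@(3, 7): e=[66,16,10] → █
    (2,3)@(5, 7): e=[68,36,-12] → ·
    (0,4)@(1, 9): e=[46,0,46] → █  [on edge]
    (2,4)@(5, 9): e=[50,40,2] → █
    (3,4)@(7, 9): e=[52,60,-20] → ·
    (0,5)@(1, 11): e=[28,4,60] → █
    (3,5)@(7, 11): e=[34,64,-6] → ·
    (0,6)@(1, 13): e=[10,8,74] → █
    (3,6)@(7, 13): e=[16,68,8] → █
    (4,6)@(9, 13): e=[18,88,-14] → ·
    (0,7)@(1, 15): e=[-8,12,88] → ·
    (1,7)@(3, 15): e=[-6,32,66] → ·
    (4,7)@(9, 15): e=[0,92,0] → ·  [on edge]
  covered (11 px):
    · · · · · ·
    · · · · · ·
    · · · · · ·
    · █ · · · ·
    █ █ █ · · ·
    █ █ █ · · ·
    █ █ █ █ · ·
    · · · · · ·
T1:
  2·area = 24
  edge (12, 12)→(9, 0): d=(-3,-12) top-left  bias=+0
  edge (9, 0)→(11, 0): d=(2,0) top-left  bias=+0
  edge (11, 0)→(12, 12): d=(1,12) right/bottom  bias=-1
    (5,0)@(11, 1): e=[21,2,1] → █
    (5,1)@(11, 3): e=[15,6,3] → █
    (5,2)@(11, 5): e=[9,10,5] → █
    (5,3)@(11, 7): e=[3,14,7] → █
    (5,4)@(11, 9): e=[-3,18,9] → ·
  covered (4 px):
    · · · · · █
    · · · · · █
    · · · · · █
    · · · · · █
    · · · · · ·
    · · · · · ·
    · · · · · ·
    · · · · · ·
T2:
  2·area = 26  (B↔C swapped to make it positive)
  edge (3, 1)→(10, 12): d=(7,11) right/bottom  bias=-1
  edge (10, 12)→(0, 0): d=(-10,-12) top-left  bias=+0
  edge (0, 0)→(3, 1): d=(3,1) right/bottom  bias=-1
    (0,0)@(1, 1): e=[22,2,2] → █
    (1,0)@(3, 1): e=[0,26,0] → ·  [on edge]
    (0,1)@(1, 3): e=[36,-18,8] → ·
    (1,1)@(3, 3): e=[14,6,6] → █
    (2,1)@(5, 3): e=[-8,30,4] → ·
    (4,1)@(9, 3): e=[-52,78,0] → ·  [on edge]
    (1,2)@(3, 5): e=[28,-14,12] → ·
    (2,2)@(5, 5): e=[6,10,10] → █
    (3,2)@(7, 5): e=[-16,34,8] → ·
    (2,3)@(5, 7): e=[20,-10,16] → ·
  covered (3 px):
    █ · · · · ·
    · █ · · · ·
    · · █ · · ·
    · · · · · ·
    · · · · · ·
    · · · · · ·
    · · · · · ·
    · · · · · ·

Answer: 18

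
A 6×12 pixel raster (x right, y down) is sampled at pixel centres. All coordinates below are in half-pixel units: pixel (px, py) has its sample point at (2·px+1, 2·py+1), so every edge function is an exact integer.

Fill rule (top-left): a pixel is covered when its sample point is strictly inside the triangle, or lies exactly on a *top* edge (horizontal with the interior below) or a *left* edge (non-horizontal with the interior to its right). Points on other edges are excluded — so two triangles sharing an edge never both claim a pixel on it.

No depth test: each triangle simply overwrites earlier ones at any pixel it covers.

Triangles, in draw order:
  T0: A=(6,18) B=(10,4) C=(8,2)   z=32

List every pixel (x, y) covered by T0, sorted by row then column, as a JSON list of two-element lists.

T0:
  2·area = 36  (B↔C swapped to make it positive)
  edge (6, 18)→(8, 2): d=(2,-16) top-left  bias=+0
  edge (8, 2)→(10, 4): d=(2,2) right/bottom  bias=-1
  edge (10, 4)→(6, 18): d=(-4,14) right/bottom  bias=-1
    (3,0)@(7, 1): e=[-18,0,54] → .  [on edge]
    (4,1)@(9, 3): e=[18,0,18] → .  [on edge]
    (4,2)@(9, 5): e=[22,4,10] → X
    (5,2)@(11, 5): e=[54,0,-18] → .  [on edge]
    (4,3)@(9, 7): e=[26,8,2] → X
    (5,3)@(11, 7): e=[58,4,-26] → .
    (4,4)@(9, 9): e=[30,12,-6] → .
    (3,5)@(7, 11): e=[2,20,14] → X
    (4,5)@(9, 11): e=[34,16,-14] → .
    (3,6)@(7, 13): e=[6,24,6] → X
    (4,6)@(9, 13): e=[38,20,-22] → .
    (3,7)@(7, 15): e=[10,28,-2] → .
  covered (4 px):
    . . . . . .
    . . . . . .
    . . . . X .
    . . . . X .
    . . . . . .
    . . . X . .
    . . . X . .
    . . . . . .
    . . . . . .
    . . . . . .
    . . . . . .
    . . . . . .

Answer: [[4,2],[4,3],[3,5],[3,6]]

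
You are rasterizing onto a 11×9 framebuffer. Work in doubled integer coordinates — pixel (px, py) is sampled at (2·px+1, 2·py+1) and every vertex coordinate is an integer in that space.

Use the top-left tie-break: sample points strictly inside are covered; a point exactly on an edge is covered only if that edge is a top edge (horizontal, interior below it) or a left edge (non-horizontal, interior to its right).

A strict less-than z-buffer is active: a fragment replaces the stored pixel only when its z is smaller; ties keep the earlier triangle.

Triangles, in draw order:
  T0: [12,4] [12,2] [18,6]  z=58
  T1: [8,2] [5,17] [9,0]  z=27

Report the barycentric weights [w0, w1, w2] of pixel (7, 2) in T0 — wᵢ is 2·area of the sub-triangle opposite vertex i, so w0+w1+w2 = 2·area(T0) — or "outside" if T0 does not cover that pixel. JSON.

T0:
  2·area = 12
  edge (12, 4)→(12, 2): d=(0,-2) top-left  bias=+0
  edge (12, 2)→(18, 6): d=(6,4) right/bottom  bias=-1
  edge (18, 6)→(12, 4): d=(-6,-2) top-left  bias=+0
    (1,0)@(3, 1): e=[-18,30,0] → ·  [on edge]
    (4,1)@(9, 3): e=[-6,18,0] → ·  [on edge]
    (6,1)@(13, 3): e=[2,2,8] → #
    (7,1)@(15, 3): e=[6,-6,12] → ·
    (6,2)@(13, 5): e=[2,14,-4] → ·
    (7,2)@(15, 5): e=[6,6,0] → #  [on edge]
    (8,2)@(17, 5): e=[10,-2,4] → ·
    (7,3)@(15, 7): e=[6,18,-12] → ·
    (10,3)@(21, 7): e=[18,-6,0] → ·  [on edge]
  covered (2 px):
    · · · · · · · · · · ·
    · · · · · · # · · · ·
    · · · · · · · # · · ·
    · · · · · · · · · · ·
    · · · · · · · · · · ·
    · · · · · · · · · · ·
    · · · · · · · · · · ·
    · · · · · · · · · · ·
    · · · · · · · · · · ·
T1:
  2·area = 9  (B↔C swapped to make it positive)
  edge (8, 2)→(9, 0): d=(1,-2) top-left  bias=+0
  edge (9, 0)→(5, 17): d=(-4,17) right/bottom  bias=-1
  edge (5, 17)→(8, 2): d=(3,-15) top-left  bias=+0
    (3,3)@(7, 7): e=[3,6,0] → #  [on edge]
    (4,3)@(9, 7): e=[7,-28,30] → ·
    (3,4)@(7, 9): e=[5,-2,6] → ·
    (2,8)@(5, 17): e=[9,0,0] → ·  [on edge]
  covered (1 px):
    · · · · · · · · · · ·
    · · · · · · · · · · ·
    · · · · · · · · · · ·
    · · · # · · · · · · ·
    · · · · · · · · · · ·
    · · · · · · · · · · ·
    · · · · · · · · · · ·
    · · · · · · · · · · ·
    · · · · · · · · · · ·

Final: [6,0,6]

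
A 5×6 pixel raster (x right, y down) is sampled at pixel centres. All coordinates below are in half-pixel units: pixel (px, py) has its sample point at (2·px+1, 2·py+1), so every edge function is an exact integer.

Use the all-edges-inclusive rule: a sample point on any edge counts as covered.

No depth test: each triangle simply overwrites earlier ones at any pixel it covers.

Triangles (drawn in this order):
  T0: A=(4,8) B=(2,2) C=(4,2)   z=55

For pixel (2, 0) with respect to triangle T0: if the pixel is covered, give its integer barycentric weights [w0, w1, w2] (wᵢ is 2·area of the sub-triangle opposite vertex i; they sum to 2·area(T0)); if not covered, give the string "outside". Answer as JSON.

T0:
  2·area = 12
  edge (4, 8)→(2, 2): d=(-2,-6) inclusive
  edge (2, 2)→(4, 2): d=(2,0) inclusive
  edge (4, 2)→(4, 8): d=(0,6) inclusive
    (1,1)@(3, 3): e=[4,2,6] → #
    (2,1)@(5, 3): e=[16,2,-6] → ·
    (1,2)@(3, 5): e=[0,6,6] → #  [on edge]
    (2,2)@(5, 5): e=[12,6,-6] → ·
    (1,3)@(3, 7): e=[-4,10,6] → ·
    (2,5)@(5, 11): e=[0,18,-6] → ·  [on edge]
  covered (2 px):
    · · · · ·
    · # · · ·
    · # · · ·
    · · · · ·
    · · · · ·
    · · · · ·

Result: "outside"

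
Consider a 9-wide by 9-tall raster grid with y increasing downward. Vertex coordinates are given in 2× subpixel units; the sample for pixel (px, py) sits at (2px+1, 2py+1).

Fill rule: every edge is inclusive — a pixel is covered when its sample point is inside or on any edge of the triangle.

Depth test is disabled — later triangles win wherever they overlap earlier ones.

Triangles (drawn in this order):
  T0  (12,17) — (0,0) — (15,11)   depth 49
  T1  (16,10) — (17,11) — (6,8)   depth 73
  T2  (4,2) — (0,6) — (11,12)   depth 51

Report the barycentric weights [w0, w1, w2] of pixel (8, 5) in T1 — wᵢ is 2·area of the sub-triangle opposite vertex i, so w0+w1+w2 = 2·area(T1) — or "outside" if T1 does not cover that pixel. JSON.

T0:
  2·area = 123
  edge (12, 17)→(0, 0): d=(-12,-17) inclusive
  edge (0, 0)→(15, 11): d=(15,11) inclusive
  edge (15, 11)→(12, 17): d=(-3,6) inclusive
    (0,0)@(1, 1): e=[5,4,114] → X
    (1,0)@(3, 1): e=[39,-18,102] → .
    (0,1)@(1, 3): e=[-19,34,108] → .
    (1,1)@(3, 3): e=[15,12,96] → X
    (2,1)@(5, 3): e=[49,-10,84] → .
    (1,2)@(3, 5): e=[-9,42,90] → .
    (2,2)@(5, 5): e=[25,20,78] → X
    (3,2)@(7, 5): e=[59,-2,66] → .
    (2,3)@(5, 7): e=[1,50,72] → X
    (3,3)@(7, 7): e=[35,28,60] → X
    (4,3)@(9, 7): e=[69,6,48] → X
    (5,3)@(11, 7): e=[103,-16,36] → .
    (8,3)@(17, 7): e=[205,-82,0] → .  [on edge]
    (7,5)@(15, 11): e=[123,0,0] → X  [on edge]
    (6,7)@(13, 15): e=[41,82,0] → X  [on edge]
  covered (17 px):
    X . . . . . . . .
    . X . . . . . . .
    . . X . . . . . .
    . . X X X . . . .
    . . . X X X . . .
    . . . . X X X X .
    . . . . . X X . .
    . . . . . X X . .
    . . . . . . . . .
T1:
  2·area = 8
  edge (16, 10)→(17, 11): d=(1,1) inclusive
  edge (17, 11)→(6, 8): d=(-11,-3) inclusive
  edge (6, 8)→(16, 10): d=(10,2) inclusive
    (3,0)@(7, 1): e=[0,80,-72] → .  [on edge]
    (4,1)@(9, 3): e=[0,64,-56] → .  [on edge]
    (5,2)@(11, 5): e=[0,48,-40] → .  [on edge]
    (0,3)@(1, 7): e=[12,-4,0] → .  [on edge]
    (6,3)@(13, 7): e=[0,32,-24] → .  [on edge]
    (5,4)@(11, 9): e=[4,4,0] → X  [on edge]
    (6,4)@(13, 9): e=[2,10,-4] → .
    (7,4)@(15, 9): e=[0,16,-8] → .  [on edge]
    (5,5)@(11, 11): e=[6,-18,20] → .
    (8,5)@(17, 11): e=[0,0,8] → X  [on edge]
    (8,6)@(17, 13): e=[2,-22,28] → .
  covered (2 px):
    . . . . . . . . .
    . . . . . . . . .
    . . . . . . . . .
    . . . . . . . . .
    . . . . . X . . .
    . . . . . . . . X
    . . . . . . . . .
    . . . . . . . . .
    . . . . . . . . .
T2:
  2·area = 68  (B↔C swapped to make it positive)
  edge (4, 2)→(11, 12): d=(7,10) inclusive
  edge (11, 12)→(0, 6): d=(-11,-6) inclusive
  edge (0, 6)→(4, 2): d=(4,-4) inclusive
    (2,0)@(5, 1): e=[-17,85,0] → .  [on edge]
    (1,1)@(3, 3): e=[17,51,0] → X  [on edge]
    (2,1)@(5, 3): e=[-3,63,8] → .
    (0,2)@(1, 5): e=[51,17,0] → X  [on edge]
    (2,2)@(5, 5): e=[11,41,16] → X
    (3,2)@(7, 5): e=[-9,53,24] → .
    (0,3)@(1, 7): e=[65,-5,8] → .
    (1,3)@(3, 7): e=[45,7,16] → X
    (3,3)@(7, 7): e=[5,31,32] → X
    (4,3)@(9, 7): e=[-15,43,40] → .
    (1,4)@(3, 9): e=[59,-15,24] → .
    (2,4)@(5, 9): e=[39,-3,32] → .
  covered (8 px):
    . . . . . . . . .
    . X . . . . . . .
    X X X . . . . . .
    . X X X . . . . .
    . . . X . . . . .
    . . . . . . . . .
    . . . . . . . . .
    . . . . . . . . .
    . . . . . . . . .

Final: [0,8,0]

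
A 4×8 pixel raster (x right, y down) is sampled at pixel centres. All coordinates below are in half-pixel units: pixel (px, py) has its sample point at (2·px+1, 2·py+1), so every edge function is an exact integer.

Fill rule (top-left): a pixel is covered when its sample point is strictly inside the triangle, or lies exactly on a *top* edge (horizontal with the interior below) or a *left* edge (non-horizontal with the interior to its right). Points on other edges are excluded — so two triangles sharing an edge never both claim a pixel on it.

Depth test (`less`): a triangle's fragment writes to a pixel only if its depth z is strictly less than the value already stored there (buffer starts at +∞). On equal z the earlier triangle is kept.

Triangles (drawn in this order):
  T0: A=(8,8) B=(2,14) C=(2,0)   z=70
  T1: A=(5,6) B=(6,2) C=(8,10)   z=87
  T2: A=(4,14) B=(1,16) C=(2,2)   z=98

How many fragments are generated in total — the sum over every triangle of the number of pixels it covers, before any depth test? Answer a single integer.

T0:
  2·area = 84
  edge (8, 8)→(2, 14): d=(-6,6) right/bottom  bias=-1
  edge (2, 14)→(2, 0): d=(0,-14) top-left  bias=+0
  edge (2, 0)→(8, 8): d=(6,8) right/bottom  bias=-1
    (1,1)@(3, 3): e=[60,14,10] → X
    (2,1)@(5, 3): e=[48,42,-6] → .
    (1,2)@(3, 5): e=[48,14,22] → X
    (2,2)@(5, 5): e=[36,42,6] → X
    (3,2)@(7, 5): e=[24,70,-10] → .
    (1,3)@(3, 7): e=[36,14,34] → X
    (3,3)@(7, 7): e=[12,70,2] → X
    (1,4)@(3, 9): e=[24,14,46] → X
    (3,4)@(7, 9): e=[0,70,14] → .  [on edge]
    (1,5)@(3, 11): e=[12,14,58] → X
    (2,5)@(5, 11): e=[0,42,42] → .  [on edge]
    (1,6)@(3, 13): e=[0,14,70] → .  [on edge]
    (0,7)@(1, 15): e=[0,-14,98] → .  [on edge]
  covered (9 px):
    . . . .
    . X . .
    . X X .
    . X X X
    . X X .
    . X . .
    . . . .
    . . . .
T1:
  2·area = 16
  edge (5, 6)→(6, 2): d=(1,-4) top-left  bias=+0
  edge (6, 2)→(8, 10): d=(2,8) right/bottom  bias=-1
  edge (8, 10)→(5, 6): d=(-3,-4) top-left  bias=+0
    (3,3)@(7, 7): e=[9,2,5] → X
    (3,4)@(7, 9): e=[11,6,-1] → .
  covered (1 px):
    . . . .
    . . . .
    . . . .
    . . . X
    . . . .
    . . . .
    . . . .
    . . . .
T2:
  2·area = 40
  edge (4, 14)→(1, 16): d=(-3,2) right/bottom  bias=-1
  edge (1, 16)→(2, 2): d=(1,-14) top-left  bias=+0
  edge (2, 2)→(4, 14): d=(2,12) right/bottom  bias=-1
    (1,4)@(3, 9): e=[17,21,2] → X
    (2,4)@(5, 9): e=[13,49,-22] → .
    (1,5)@(3, 11): e=[11,23,6] → X
    (2,5)@(5, 11): e=[7,51,-18] → .
    (1,6)@(3, 13): e=[5,25,10] → X
    (2,6)@(5, 13): e=[1,53,-14] → .
    (1,7)@(3, 15): e=[-1,27,14] → .
  covered (3 px):
    . . . .
    . . . .
    . . . .
    . . . .
    . X . .
    . X . .
    . X . .
    . . . .

Final: 13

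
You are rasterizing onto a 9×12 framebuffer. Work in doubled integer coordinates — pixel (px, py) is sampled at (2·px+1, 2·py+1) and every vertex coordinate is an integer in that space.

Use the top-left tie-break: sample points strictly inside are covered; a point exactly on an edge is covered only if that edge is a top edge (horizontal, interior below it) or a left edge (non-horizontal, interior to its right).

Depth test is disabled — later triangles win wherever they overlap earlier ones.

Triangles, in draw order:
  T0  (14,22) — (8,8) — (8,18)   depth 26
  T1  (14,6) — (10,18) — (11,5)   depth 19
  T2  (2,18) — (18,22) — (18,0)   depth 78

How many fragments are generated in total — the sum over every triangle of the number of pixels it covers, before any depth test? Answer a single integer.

T0:
  2·area = 60  (B↔C swapped to make it positive)
  edge (14, 22)→(8, 18): d=(-6,-4) top-left  bias=+0
  edge (8, 18)→(8, 8): d=(0,-10) top-left  bias=+0
  edge (8, 8)→(14, 22): d=(6,14) right/bottom  bias=-1
    (2,0)@(5, 1): e=[90,-30,0] → ·  [on edge]
    (4,5)@(9, 11): e=[46,10,4] → #
    (5,5)@(11, 11): e=[54,30,-24] → ·
    (4,6)@(9, 13): e=[34,10,16] → #
    (5,6)@(11, 13): e=[42,30,-12] → ·
    (4,7)@(9, 15): e=[22,10,28] → #
    (5,7)@(11, 15): e=[30,30,0] → ·  [on edge]
    (4,8)@(9, 17): e=[10,10,40] → #
    (5,8)@(11, 17): e=[18,30,12] → #
    (6,8)@(13, 17): e=[26,50,-16] → ·
    (4,9)@(9, 19): e=[-2,10,52] → ·
    (5,9)@(11, 19): e=[6,30,24] → #
  covered (7 px):
    · · · · · · · · ·
    · · · · · · · · ·
    · · · · · · · · ·
    · · · · · · · · ·
    · · · · · · · · ·
    · · · · # · · · ·
    · · · · # · · · ·
    · · · · # · · · ·
    · · · · # # · · ·
    · · · · · # · · ·
    · · · · · · # · ·
    · · · · · · · · ·
T1:
  2·area = 40
  edge (14, 6)→(10, 18): d=(-4,12) right/bottom  bias=-1
  edge (10, 18)→(11, 5): d=(1,-13) top-left  bias=+0
  edge (11, 5)→(14, 6): d=(3,1) right/bottom  bias=-1
    (2,1)@(5, 3): e=[120,-80,0] → ·  [on edge]
    (7,1)@(15, 3): e=[0,50,-10] → ·  [on edge]
    (5,2)@(11, 5): e=[40,0,0] → ·  [on edge]
    (5,3)@(11, 7): e=[32,2,6] → #
    (6,3)@(13, 7): e=[8,28,4] → #
    (7,3)@(15, 7): e=[-16,54,2] → ·
    (8,3)@(17, 7): e=[-40,80,0] → ·  [on edge]
    (5,4)@(11, 9): e=[24,4,12] → #
    (6,4)@(13, 9): e=[0,30,10] → ·  [on edge]
    (5,5)@(11, 11): e=[16,6,18] → #
    (6,5)@(13, 11): e=[-8,32,16] → ·
    (5,6)@(11, 13): e=[8,8,24] → #
    (5,7)@(11, 15): e=[0,10,30] → ·  [on edge]
    (4,10)@(9, 21): e=[0,-10,50] → ·  [on edge]
  covered (5 px):
    · · · · · · · · ·
    · · · · · · · · ·
    · · · · · · · · ·
    · · · · · # # · ·
    · · · · · # · · ·
    · · · · · # · · ·
    · · · · · # · · ·
    · · · · · · · · ·
    · · · · · · · · ·
    · · · · · · · · ·
    · · · · · · · · ·
    · · · · · · · · ·
T2:
  2·area = 352  (B↔C swapped to make it positive)
  edge (2, 18)→(18, 0): d=(16,-18) top-left  bias=+0
  edge (18, 0)→(18, 22): d=(0,22) right/bottom  bias=-1
  edge (18, 22)→(2, 18): d=(-16,-4) top-left  bias=+0
    (8,1)@(17, 3): e=[30,22,300] → #
    (7,2)@(15, 5): e=[26,66,260] → #
    (6,3)@(13, 7): e=[22,110,220] → #
    (5,4)@(11, 9): e=[18,154,180] → #
    (4,5)@(9, 11): e=[14,198,140] → #
    (3,6)@(7, 13): e=[10,242,100] → #
    (2,7)@(5, 15): e=[6,286,60] → #
    (1,8)@(3, 17): e=[2,330,20] → #
    (1,9)@(3, 19): e=[34,330,-12] → ·
    (2,9)@(5, 19): e=[70,286,-4] → ·
    (3,9)@(7, 19): e=[106,242,4] → #
    (3,10)@(7, 21): e=[138,242,-28] → ·
  covered (44 px):
    · · · · · · · · ·
    · · · · · · · · #
    · · · · · · · # #
    · · · · · · # # #
    · · · · · # # # #
    · · · · # # # # #
    · · · # # # # # #
    · · # # # # # # #
    · # # # # # # # #
    · · · # # # # # #
    · · · · · · · # #
    · · · · · · · · ·

Result: 56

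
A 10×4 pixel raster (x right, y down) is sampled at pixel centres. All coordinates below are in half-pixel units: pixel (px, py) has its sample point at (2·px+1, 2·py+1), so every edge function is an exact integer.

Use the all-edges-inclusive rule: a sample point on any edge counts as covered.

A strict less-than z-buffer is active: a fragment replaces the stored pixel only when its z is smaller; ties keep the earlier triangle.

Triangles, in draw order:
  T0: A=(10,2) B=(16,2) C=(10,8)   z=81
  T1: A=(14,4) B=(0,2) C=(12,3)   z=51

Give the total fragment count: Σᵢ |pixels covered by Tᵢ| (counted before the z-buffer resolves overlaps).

T0:
  2·area = 36
  edge (10, 2)→(16, 2): d=(6,0) inclusive
  edge (16, 2)→(10, 8): d=(-6,6) inclusive
  edge (10, 8)→(10, 2): d=(0,-6) inclusive
    (8,0)@(17, 1): e=[-6,0,42] → ·  [on edge]
    (5,1)@(11, 3): e=[6,24,6] → █
    (6,1)@(13, 3): e=[6,12,18] → █
    (7,1)@(15, 3): e=[6,0,30] → █  [on edge]
    (8,1)@(17, 3): e=[6,-12,42] → ·
    (5,2)@(11, 5): e=[18,12,6] → █
    (6,2)@(13, 5): e=[18,0,18] → █  [on edge]
    (7,2)@(15, 5): e=[18,-12,30] → ·
    (5,3)@(11, 7): e=[30,0,6] → █  [on edge]
    (6,3)@(13, 7): e=[30,-12,18] → ·
  covered (6 px):
    · · · · · · · · · ·
    · · · · · █ █ █ · ·
    · · · · · █ █ · · ·
    · · · · · █ · · · ·
T1:
  2·area = 10
  edge (14, 4)→(0, 2): d=(-14,-2) inclusive
  edge (0, 2)→(12, 3): d=(12,1) inclusive
  edge (12, 3)→(14, 4): d=(2,1) inclusive
    (3,1)@(7, 3): e=[0,5,5] → █  [on edge]
    (4,1)@(9, 3): e=[4,3,3] → █
    (5,1)@(11, 3): e=[8,1,1] → █
    (6,1)@(13, 3): e=[12,-1,-1] → ·
    (3,2)@(7, 5): e=[-28,29,9] → ·
    (4,2)@(9, 5): e=[-24,27,7] → ·
    (5,2)@(11, 5): e=[-20,25,5] → ·
  covered (3 px):
    · · · · · · · · · ·
    · · · █ █ █ · · · ·
    · · · · · · · · · ·
    · · · · · · · · · ·

Result: 9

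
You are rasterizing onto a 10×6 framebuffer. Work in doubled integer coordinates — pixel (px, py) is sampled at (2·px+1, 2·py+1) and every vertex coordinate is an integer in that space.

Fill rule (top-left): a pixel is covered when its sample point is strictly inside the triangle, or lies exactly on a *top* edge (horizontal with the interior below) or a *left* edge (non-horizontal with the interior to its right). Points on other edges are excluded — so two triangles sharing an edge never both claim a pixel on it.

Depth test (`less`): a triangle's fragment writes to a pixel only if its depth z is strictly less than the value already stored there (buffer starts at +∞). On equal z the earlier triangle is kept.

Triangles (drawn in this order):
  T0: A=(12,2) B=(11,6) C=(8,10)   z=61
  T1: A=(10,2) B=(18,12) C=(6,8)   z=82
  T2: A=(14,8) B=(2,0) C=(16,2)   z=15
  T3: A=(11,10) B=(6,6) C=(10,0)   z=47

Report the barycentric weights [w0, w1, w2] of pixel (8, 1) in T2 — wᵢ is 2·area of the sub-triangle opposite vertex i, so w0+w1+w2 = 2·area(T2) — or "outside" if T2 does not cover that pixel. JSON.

T0:
  2·area = 8
  edge (12, 2)→(11, 6): d=(-1,4) right/bottom  bias=-1
  edge (11, 6)→(8, 10): d=(-3,4) right/bottom  bias=-1
  edge (8, 10)→(12, 2): d=(4,-8) top-left  bias=+0
    (5,2)@(11, 5): e=[1,3,4] → #
    (6,2)@(13, 5): e=[-7,-5,20] → ·
    (5,3)@(11, 7): e=[-1,-3,12] → ·
  covered (1 px):
    · · · · · · · · · ·
    · · · · · · · · · ·
    · · · · · # · · · ·
    · · · · · · · · · ·
    · · · · · · · · · ·
    · · · · · · · · · ·
T1:
  2·area = 88
  edge (10, 2)→(18, 12): d=(8,10) right/bottom  bias=-1
  edge (18, 12)→(6, 8): d=(-12,-4) top-left  bias=+0
  edge (6, 8)→(10, 2): d=(4,-6) top-left  bias=+0
    (4,2)@(9, 5): e=[34,48,6] → #
    (5,2)@(11, 5): e=[14,56,18] → #
    (6,2)@(13, 5): e=[-6,64,30] → ·
    (1,3)@(3, 7): e=[110,0,-22] → ·  [on edge]
    (3,3)@(7, 7): e=[70,16,2] → #
    (6,3)@(13, 7): e=[10,40,38] → #
    (7,3)@(15, 7): e=[-10,48,50] → ·
    (3,4)@(7, 9): e=[86,-8,10] → ·
    (4,4)@(9, 9): e=[66,0,22] → #  [on edge]
    (7,4)@(15, 9): e=[6,24,58] → #
    (8,4)@(17, 9): e=[-14,32,70] → ·
    (4,5)@(9, 11): e=[82,-24,30] → ·
    (7,5)@(15, 11): e=[22,0,66] → #  [on edge]
  covered (12 px):
    · · · · · · · · · ·
    · · · · · · · · · ·
    · · · · # # · · · ·
    · · · # # # # · · ·
    · · · · # # # # · ·
    · · · · · · · # # ·
T2:
  2·area = 88
  edge (14, 8)→(2, 0): d=(-12,-8) top-left  bias=+0
  edge (2, 0)→(16, 2): d=(14,2) right/bottom  bias=-1
  edge (16, 2)→(14, 8): d=(-2,6) right/bottom  bias=-1
    (2,0)@(5, 1): e=[12,8,68] → #
    (3,0)@(7, 1): e=[28,4,56] → #
    (4,0)@(9, 1): e=[44,0,44] → ·  [on edge]
    (2,1)@(5, 3): e=[-12,36,64] → ·
    (3,1)@(7, 3): e=[4,32,52] → #
    (4,1)@(9, 3): e=[20,28,40] → #
    (5,1)@(11, 3): e=[36,24,28] → #
    (6,1)@(13, 3): e=[52,20,16] → #
    (7,1)@(15, 3): e=[68,16,4] → #
    (8,1)@(17, 3): e=[84,12,-8] → ·
    (3,2)@(7, 5): e=[-20,60,48] → ·
    (4,2)@(9, 5): e=[-4,56,36] → ·
    (7,2)@(15, 5): e=[44,44,0] → ·  [on edge]
    (6,5)@(13, 11): e=[-44,132,0] → ·  [on edge]
  covered (10 px):
    · · # # · · · · · ·
    · · · # # # # # · ·
    · · · · · # # · · ·
    · · · · · · # · · ·
    · · · · · · · · · ·
    · · · · · · · · · ·
T3:
  2·area = 46
  edge (11, 10)→(6, 6): d=(-5,-4) top-left  bias=+0
  edge (6, 6)→(10, 0): d=(4,-6) top-left  bias=+0
  edge (10, 0)→(11, 10): d=(1,10) right/bottom  bias=-1
    (4,1)@(9, 3): e=[27,6,13] → #
    (5,1)@(11, 3): e=[35,18,-7] → ·
    (3,2)@(7, 5): e=[9,2,35] → #
    (5,2)@(11, 5): e=[25,26,-5] → ·
    (3,3)@(7, 7): e=[-1,10,37] → ·
    (4,3)@(9, 7): e=[7,22,17] → #
    (5,3)@(11, 7): e=[15,34,-3] → ·
    (4,4)@(9, 9): e=[-3,30,19] → ·
  covered (4 px):
    · · · · · · · · · ·
    · · · · # · · · · ·
    · · · # # · · · · ·
    · · · · # · · · · ·
    · · · · · · · · · ·
    · · · · · · · · · ·

Answer: "outside"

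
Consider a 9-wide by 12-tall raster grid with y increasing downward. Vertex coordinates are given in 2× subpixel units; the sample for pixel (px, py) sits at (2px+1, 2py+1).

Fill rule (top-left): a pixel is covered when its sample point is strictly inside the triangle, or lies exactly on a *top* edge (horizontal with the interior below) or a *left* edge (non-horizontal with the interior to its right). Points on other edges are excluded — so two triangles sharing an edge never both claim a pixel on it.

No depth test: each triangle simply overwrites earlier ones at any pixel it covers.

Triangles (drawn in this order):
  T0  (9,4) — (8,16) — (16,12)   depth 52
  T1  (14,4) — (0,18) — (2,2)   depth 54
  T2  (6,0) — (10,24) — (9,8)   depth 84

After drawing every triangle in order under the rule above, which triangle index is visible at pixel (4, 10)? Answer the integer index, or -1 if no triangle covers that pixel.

T0:
  2·area = 92  (B↔C swapped to make it positive)
  edge (9, 4)→(16, 12): d=(7,8) right/bottom  bias=-1
  edge (16, 12)→(8, 16): d=(-8,4) right/bottom  bias=-1
  edge (8, 16)→(9, 4): d=(1,-12) top-left  bias=+0
    (4,2)@(9, 5): e=[7,84,1] → X
    (5,2)@(11, 5): e=[-9,76,25] → .
    (4,3)@(9, 7): e=[21,68,3] → X
    (5,3)@(11, 7): e=[5,60,27] → X
    (6,3)@(13, 7): e=[-11,52,51] → .
    (4,4)@(9, 9): e=[35,52,5] → X
    (6,4)@(13, 9): e=[3,36,53] → X
    (7,4)@(15, 9): e=[-13,28,77] → .
    (4,5)@(9, 11): e=[49,36,7] → X
    (7,5)@(15, 11): e=[1,12,79] → X
    (8,5)@(17, 11): e=[-15,4,103] → .
    (4,6)@(9, 13): e=[63,20,9] → X
  covered (14 px):
    . . . . . . . . .
    . . . . . . . . .
    . . . . X . . . .
    . . . . X X . . .
    . . . . X X X . .
    . . . . X X X X .
    . . . . X X X . .
    . . . . X . . . .
    . . . . . . . . .
    . . . . . . . . .
    . . . . . . . . .
    . . . . . . . . .
T1:
  2·area = 196
  edge (14, 4)→(0, 18): d=(-14,14) right/bottom  bias=-1
  edge (0, 18)→(2, 2): d=(2,-16) top-left  bias=+0
  edge (2, 2)→(14, 4): d=(12,2) right/bottom  bias=-1
    (8,0)@(17, 1): e=[0,238,-42] → .  [on edge]
    (1,1)@(3, 3): e=[168,18,10] → X
    (2,1)@(5, 3): e=[140,50,6] → X
    (3,1)@(7, 3): e=[112,82,2] → X
    (4,1)@(9, 3): e=[84,114,-2] → .
    (7,1)@(15, 3): e=[0,210,-14] → .  [on edge]
    (1,2)@(3, 5): e=[140,22,34] → X
    (4,2)@(9, 5): e=[56,118,22] → X
    (5,2)@(11, 5): e=[28,150,18] → X
    (6,2)@(13, 5): e=[0,182,14] → .  [on edge]
    (1,3)@(3, 7): e=[112,26,58] → X
    (5,3)@(11, 7): e=[0,154,42] → .  [on edge]
    (4,4)@(9, 9): e=[0,126,70] → .  [on edge]
    (3,5)@(7, 11): e=[0,98,98] → .  [on edge]
    (2,6)@(5, 13): e=[0,70,126] → .  [on edge]
    (1,7)@(3, 15): e=[0,42,154] → .  [on edge]
    (0,8)@(1, 17): e=[0,14,182] → .  [on edge]
  covered (21 px):
    . . . . . . . . .
    . X X X . . . . .
    . X X X X X . . .
    . X X X X . . . .
    . X X X . . . . .
    X X X . . . . . .
    X X . . . . . . .
    X . . . . . . . .
    . . . . . . . . .
    . . . . . . . . .
    . . . . . . . . .
    . . . . . . . . .
T2:
  2·area = 40  (B↔C swapped to make it positive)
  edge (6, 0)→(9, 8): d=(3,8) right/bottom  bias=-1
  edge (9, 8)→(10, 24): d=(1,16) right/bottom  bias=-1
  edge (10, 24)→(6, 0): d=(-4,-24) top-left  bias=+0
    (3,1)@(7, 3): e=[1,27,12] → X
    (4,1)@(9, 3): e=[-15,-5,60] → .
    (3,2)@(7, 5): e=[7,29,4] → X
    (4,2)@(9, 5): e=[-9,-3,52] → .
    (3,3)@(7, 7): e=[13,31,-4] → .
    (4,4)@(9, 9): e=[3,1,36] → X
    (5,4)@(11, 9): e=[-13,-31,84] → .
    (4,5)@(9, 11): e=[9,3,28] → X
    (5,5)@(11, 11): e=[-7,-29,76] → .
    (4,6)@(9, 13): e=[15,5,20] → X
    (5,6)@(11, 13): e=[-1,-27,68] → .
    (4,7)@(9, 15): e=[21,7,12] → X
  covered (7 px):
    . . . . . . . . .
    . . . X . . . . .
    . . . X . . . . .
    . . . . . . . . .
    . . . . X . . . .
    . . . . X . . . .
    . . . . X . . . .
    . . . . X . . . .
    . . . . X . . . .
    . . . . . . . . .
    . . . . . . . . .
    . . . . . . . . .

Z-buffer (winner per pixel, '.' = empty):
  . . . . . . . . .
  . 1 1 2 . . . . .
  . 1 1 2 1 1 . . .
  . 1 1 1 1 0 . . .
  . 1 1 1 2 0 0 . .
  1 1 1 . 2 0 0 0 .
  1 1 . . 2 0 0 . .
  1 . . . 2 . . . .
  . . . . 2 . . . .
  . . . . . . . . .
  . . . . . . . . .
  . . . . . . . . .

Final: -1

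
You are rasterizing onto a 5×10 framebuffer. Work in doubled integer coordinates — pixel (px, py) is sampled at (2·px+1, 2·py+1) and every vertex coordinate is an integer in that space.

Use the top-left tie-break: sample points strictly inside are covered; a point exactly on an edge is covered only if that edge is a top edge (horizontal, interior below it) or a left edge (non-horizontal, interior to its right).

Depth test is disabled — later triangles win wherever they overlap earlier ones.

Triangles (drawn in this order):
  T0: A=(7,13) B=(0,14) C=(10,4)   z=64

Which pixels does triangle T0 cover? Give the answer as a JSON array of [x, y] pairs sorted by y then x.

T0:
  2·area = 60
  edge (7, 13)→(0, 14): d=(-7,1) right/bottom  bias=-1
  edge (0, 14)→(10, 4): d=(10,-10) top-left  bias=+0
  edge (10, 4)→(7, 13): d=(-3,9) right/bottom  bias=-1
    (4,2)@(9, 5): e=[54,0,6] → X  [on edge]
    (3,3)@(7, 7): e=[42,0,18] → X  [on edge]
    (4,3)@(9, 7): e=[40,20,0] → .  [on edge]
    (2,4)@(5, 9): e=[30,0,30] → X  [on edge]
    (4,4)@(9, 9): e=[26,40,-6] → .
    (1,5)@(3, 11): e=[18,0,42] → X  [on edge]
    (4,5)@(9, 11): e=[12,60,-12] → .
    (0,6)@(1, 13): e=[6,0,54] → X  [on edge]
    (3,6)@(7, 13): e=[0,60,0] → .  [on edge]
    (0,7)@(1, 15): e=[-8,20,48] → .
    (1,7)@(3, 15): e=[-10,40,30] → .
    (2,7)@(5, 15): e=[-12,60,12] → .
    (2,9)@(5, 19): e=[-40,100,0] → .  [on edge]
  covered (10 px):
    . . . . .
    . . . . .
    . . . . X
    . . . X .
    . . X X .
    . X X X .
    X X X . .
    . . . . .
    . . . . .
    . . . . .

Answer: [[4,2],[3,3],[2,4],[3,4],[1,5],[2,5],[3,5],[0,6],[1,6],[2,6]]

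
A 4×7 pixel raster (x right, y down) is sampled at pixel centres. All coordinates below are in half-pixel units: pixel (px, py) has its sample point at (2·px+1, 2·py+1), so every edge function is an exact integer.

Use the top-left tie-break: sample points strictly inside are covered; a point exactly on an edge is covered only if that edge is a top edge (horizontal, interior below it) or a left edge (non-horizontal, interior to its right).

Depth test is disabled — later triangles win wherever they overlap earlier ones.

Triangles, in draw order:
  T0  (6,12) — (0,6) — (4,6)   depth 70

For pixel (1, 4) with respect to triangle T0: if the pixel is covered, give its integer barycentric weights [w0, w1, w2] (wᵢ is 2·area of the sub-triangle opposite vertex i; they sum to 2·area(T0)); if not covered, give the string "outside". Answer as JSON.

T0:
  2·area = 24
  edge (6, 12)→(0, 6): d=(-6,-6) top-left  bias=+0
  edge (0, 6)→(4, 6): d=(4,0) top-left  bias=+0
  edge (4, 6)→(6, 12): d=(2,6) right/bottom  bias=-1
    (1,1)@(3, 3): e=[36,-12,0] → ·  [on edge]
    (0,3)@(1, 7): e=[0,4,20] → #  [on edge]
    (1,3)@(3, 7): e=[12,4,8] → #
    (2,3)@(5, 7): e=[24,4,-4] → ·
    (0,4)@(1, 9): e=[-12,12,24] → ·
    (1,4)@(3, 9): e=[0,12,12] → #  [on edge]
    (2,4)@(5, 9): e=[12,12,0] → ·  [on edge]
    (1,5)@(3, 11): e=[-12,20,16] → ·
    (2,5)@(5, 11): e=[0,20,4] → #  [on edge]
    (3,5)@(7, 11): e=[12,20,-8] → ·
    (2,6)@(5, 13): e=[-12,28,8] → ·
    (3,6)@(7, 13): e=[0,28,-4] → ·  [on edge]
  covered (4 px):
    · · · ·
    · · · ·
    · · · ·
    # # · ·
    · # · ·
    · · # ·
    · · · ·

Answer: [12,12,0]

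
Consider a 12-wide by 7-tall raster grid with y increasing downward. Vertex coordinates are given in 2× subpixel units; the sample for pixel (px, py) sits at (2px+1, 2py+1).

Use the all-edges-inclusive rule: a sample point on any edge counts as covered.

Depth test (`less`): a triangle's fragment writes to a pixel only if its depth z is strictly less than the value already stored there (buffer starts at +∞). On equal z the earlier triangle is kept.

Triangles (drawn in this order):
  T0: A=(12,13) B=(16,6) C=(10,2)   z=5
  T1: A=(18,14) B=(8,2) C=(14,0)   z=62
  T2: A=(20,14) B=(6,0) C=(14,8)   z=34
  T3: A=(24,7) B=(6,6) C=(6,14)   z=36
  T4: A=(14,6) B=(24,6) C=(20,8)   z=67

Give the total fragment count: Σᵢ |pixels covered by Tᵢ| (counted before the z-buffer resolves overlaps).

T0:
  2·area = 58  (B↔C swapped to make it positive)
  edge (12, 13)→(10, 2): d=(-2,-11) inclusive
  edge (10, 2)→(16, 6): d=(6,4) inclusive
  edge (16, 6)→(12, 13): d=(-4,7) inclusive
    (5,1)@(11, 3): e=[9,2,47] → X
    (6,1)@(13, 3): e=[31,-6,33] → .
    (5,2)@(11, 5): e=[5,14,39] → X
    (6,2)@(13, 5): e=[27,6,25] → X
    (7,2)@(15, 5): e=[49,-2,11] → .
    (5,3)@(11, 7): e=[1,26,31] → X
    (7,3)@(15, 7): e=[45,10,3] → X
    (8,3)@(17, 7): e=[67,2,-11] → .
    (5,4)@(11, 9): e=[-3,38,23] → .
    (6,4)@(13, 9): e=[19,30,9] → X
    (7,4)@(15, 9): e=[41,22,-5] → .
    (6,5)@(13, 11): e=[15,42,1] → X
  covered (8 px):
    . . . . . . . . . . . .
    . . . . . X . . . . . .
    . . . . . X X . . . . .
    . . . . . X X X . . . .
    . . . . . . X . . . . .
    . . . . . . X . . . . .
    . . . . . . . . . . . .
T1:
  2·area = 92
  edge (18, 14)→(8, 2): d=(-10,-12) inclusive
  edge (8, 2)→(14, 0): d=(6,-2) inclusive
  edge (14, 0)→(18, 14): d=(4,14) inclusive
    (5,0)@(11, 1): e=[46,0,46] → X  [on edge]
    (6,0)@(13, 1): e=[70,4,18] → X
    (7,0)@(15, 1): e=[94,8,-10] → .
    (2,1)@(5, 3): e=[-46,0,138] → .  [on edge]
    (4,1)@(9, 3): e=[2,8,82] → X
    (7,1)@(15, 3): e=[74,20,-2] → .
    (4,2)@(9, 5): e=[-18,20,90] → .
    (5,2)@(11, 5): e=[6,24,62] → X
    (7,2)@(15, 5): e=[54,32,6] → X
    (8,2)@(17, 5): e=[78,36,-22] → .
    (5,3)@(11, 7): e=[-14,36,70] → .
    (6,3)@(13, 7): e=[10,40,42] → X
  covered (12 px):
    . . . . . X X . . . . .
    . . . . X X X . . . . .
    . . . . . X X X . . . .
    . . . . . . X X . . . .
    . . . . . . . X . . . .
    . . . . . . . . X . . .
    . . . . . . . . . . . .
T2:
  degenerate (2·area = 0) — covers nothing
T3:
  2·area = 144  (B↔C swapped to make it positive)
  edge (24, 7)→(6, 14): d=(-18,7) inclusive
  edge (6, 14)→(6, 6): d=(0,-8) inclusive
  edge (6, 6)→(24, 7): d=(18,1) inclusive
    (3,3)@(7, 7): e=[119,8,17] → X
    (4,3)@(9, 7): e=[105,24,15] → X
    (5,3)@(11, 7): e=[91,40,13] → X
    (6,3)@(13, 7): e=[77,56,11] → X
    (7,3)@(15, 7): e=[63,72,9] → X
    (8,3)@(17, 7): e=[49,88,7] → X
    (9,3)@(19, 7): e=[35,104,5] → X
    (10,3)@(21, 7): e=[21,120,3] → X
    (11,3)@(23, 7): e=[7,136,1] → X
    (3,4)@(7, 9): e=[83,8,53] → X
    (9,4)@(19, 9): e=[-1,104,41] → .
    (10,4)@(21, 9): e=[-15,120,39] → .
  covered (20 px):
    . . . . . . . . . . . .
    . . . . . . . . . . . .
    . . . . . . . . . . . .
    . . . X X X X X X X X X
    . . . X X X X X X . . .
    . . . X X X X . . . . .
    . . . X . . . . . . . .
T4:
  2·area = 20
  edge (14, 6)→(24, 6): d=(10,0) inclusive
  edge (24, 6)→(20, 8): d=(-4,2) inclusive
  edge (20, 8)→(14, 6): d=(-6,-2) inclusive
    (2,1)@(5, 3): e=[-30,50,0] → .  [on edge]
    (5,2)@(11, 5): e=[-10,30,0] → .  [on edge]
    (8,3)@(17, 7): e=[10,10,0] → X  [on edge]
    (9,3)@(19, 7): e=[10,6,4] → X
    (10,3)@(21, 7): e=[10,2,8] → X
    (11,3)@(23, 7): e=[10,-2,12] → .
    (8,4)@(17, 9): e=[30,2,-12] → .
    (9,4)@(19, 9): e=[30,-2,-8] → .
    (10,4)@(21, 9): e=[30,-6,-4] → .
    (11,4)@(23, 9): e=[30,-10,0] → .  [on edge]
  covered (3 px):
    . . . . . . . . . . . .
    . . . . . . . . . . . .
    . . . . . . . . . . . .
    . . . . . . . . X X X .
    . . . . . . . . . . . .
    . . . . . . . . . . . .
    . . . . . . . . . . . .

Final: 43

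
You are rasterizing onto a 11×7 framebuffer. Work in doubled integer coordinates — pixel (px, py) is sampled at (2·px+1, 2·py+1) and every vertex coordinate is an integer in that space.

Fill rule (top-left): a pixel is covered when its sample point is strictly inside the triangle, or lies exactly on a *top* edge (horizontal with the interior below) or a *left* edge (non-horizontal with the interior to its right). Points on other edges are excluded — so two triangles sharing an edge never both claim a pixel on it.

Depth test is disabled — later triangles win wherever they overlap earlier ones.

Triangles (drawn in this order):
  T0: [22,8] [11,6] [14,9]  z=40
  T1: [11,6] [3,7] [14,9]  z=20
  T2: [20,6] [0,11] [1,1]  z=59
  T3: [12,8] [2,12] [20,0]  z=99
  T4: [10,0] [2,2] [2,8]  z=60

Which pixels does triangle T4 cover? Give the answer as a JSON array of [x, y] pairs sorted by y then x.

T0:
  2·area = 27  (B↔C swapped to make it positive)
  edge (22, 8)→(14, 9): d=(-8,1) right/bottom  bias=-1
  edge (14, 9)→(11, 6): d=(-3,-3) top-left  bias=+0
  edge (11, 6)→(22, 8): d=(11,2) right/bottom  bias=-1
    (6,3)@(13, 7): e=[17,3,7] → █
    (7,3)@(15, 7): e=[15,9,3] → █
    (8,3)@(17, 7): e=[13,15,-1] → ·
    (6,4)@(13, 9): e=[1,-3,29] → ·
    (7,4)@(15, 9): e=[-1,3,25] → ·
  covered (2 px):
    · · · · · · · · · · ·
    · · · · · · · · · · ·
    · · · · · · · · · · ·
    · · · · · · █ █ · · ·
    · · · · · · · · · · ·
    · · · · · · · · · · ·
    · · · · · · · · · · ·
T1:
  2·area = 27  (B↔C swapped to make it positive)
  edge (11, 6)→(14, 9): d=(3,3) right/bottom  bias=-1
  edge (14, 9)→(3, 7): d=(-11,-2) top-left  bias=+0
  edge (3, 7)→(11, 6): d=(8,-1) top-left  bias=+0
    (9,2)@(19, 5): e=[-27,54,0] → ·  [on edge]
    (1,3)@(3, 7): e=[27,0,0] → █  [on edge]
    (2,3)@(5, 7): e=[21,4,2] → █
    (3,3)@(7, 7): e=[15,8,4] → █
    (4,3)@(9, 7): e=[9,12,6] → █
    (5,3)@(11, 7): e=[3,16,8] → █
    (6,3)@(13, 7): e=[-3,20,10] → ·
    (1,4)@(3, 9): e=[33,-22,16] → ·
    (2,4)@(5, 9): e=[27,-18,18] → ·
    (3,4)@(7, 9): e=[21,-14,20] → ·
    (4,4)@(9, 9): e=[15,-10,22] → ·
    (5,4)@(11, 9): e=[9,-6,24] → ·
  covered (5 px):
    · · · · · · · · · · ·
    · · · · · · · · · · ·
    · · · · · · · · · · ·
    · █ █ █ █ █ · · · · ·
    · · · · · · · · · · ·
    · · · · · · · · · · ·
    · · · · · · · · · · ·
T2:
  2·area = 195
  edge (20, 6)→(0, 11): d=(-20,5) right/bottom  bias=-1
  edge (0, 11)→(1, 1): d=(1,-10) top-left  bias=+0
  edge (1, 1)→(20, 6): d=(19,5) right/bottom  bias=-1
    (0,0)@(1, 1): e=[195,0,0] → ·  [on edge]
    (0,1)@(1, 3): e=[155,2,38] → █
    (1,1)@(3, 3): e=[145,22,28] → █
    (2,1)@(5, 3): e=[135,42,18] → █
    (3,1)@(7, 3): e=[125,62,8] → █
    (4,1)@(9, 3): e=[115,82,-2] → ·
    (0,2)@(1, 5): e=[115,4,76] → █
    (4,2)@(9, 5): e=[75,84,36] → █
    (5,2)@(11, 5): e=[65,104,26] → █
    (6,2)@(13, 5): e=[55,124,16] → █
    (7,2)@(15, 5): e=[45,144,6] → █
    (8,2)@(17, 5): e=[35,164,-4] → ·
  covered (24 px):
    · · · · · · · · · · ·
    █ █ █ █ · · · · · · ·
    █ █ █ █ █ █ █ █ · · ·
    █ █ █ █ █ █ █ █ · · ·
    █ █ █ █ · · · · · · ·
    · · · · · · · · · · ·
    · · · · · · · · · · ·
T3:
  2·area = 48
  edge (12, 8)→(2, 12): d=(-10,4) right/bottom  bias=-1
  edge (2, 12)→(20, 0): d=(18,-12) top-left  bias=+0
  edge (20, 0)→(12, 8): d=(-8,8) right/bottom  bias=-1
    (9,0)@(19, 1): e=[42,6,0] → ·  [on edge]
    (8,1)@(17, 3): e=[30,18,0] → ·  [on edge]
    (6,2)@(13, 5): e=[26,6,16] → █
    (7,2)@(15, 5): e=[18,30,0] → ·  [on edge]
    (5,3)@(11, 7): e=[14,18,16] → █
    (6,3)@(13, 7): e=[6,42,0] → ·  [on edge]
    (3,4)@(7, 9): e=[10,6,32] → █
    (4,4)@(9, 9): e=[2,30,16] → █
    (5,4)@(11, 9): e=[-6,54,0] → ·  [on edge]
    (3,5)@(7, 11): e=[-10,42,16] → ·
    (4,5)@(9, 11): e=[-18,66,0] → ·  [on edge]
    (3,6)@(7, 13): e=[-30,78,0] → ·  [on edge]
  covered (4 px):
    · · · · · · · · · · ·
    · · · · · · · · · · ·
    · · · · · · █ · · · ·
    · · · · · █ · · · · ·
    · · · █ █ · · · · · ·
    · · · · · · · · · · ·
    · · · · · · · · · · ·
T4:
  2·area = 48  (B↔C swapped to make it positive)
  edge (10, 0)→(2, 8): d=(-8,8) right/bottom  bias=-1
  edge (2, 8)→(2, 2): d=(0,-6) top-left  bias=+0
  edge (2, 2)→(10, 0): d=(8,-2) top-left  bias=+0
    (3,0)@(7, 1): e=[16,30,2] → █
    (4,0)@(9, 1): e=[0,42,6] → ·  [on edge]
    (1,1)@(3, 3): e=[32,6,10] → █
    (2,1)@(5, 3): e=[16,18,14] → █
    (3,1)@(7, 3): e=[0,30,18] → ·  [on edge]
    (1,2)@(3, 5): e=[16,6,26] → █
    (2,2)@(5, 5): e=[0,18,30] → ·  [on edge]
    (1,3)@(3, 7): e=[0,6,42] → ·  [on edge]
    (0,4)@(1, 9): e=[0,-6,54] → ·  [on edge]
  covered (4 px):
    · · · █ · · · · · · ·
    · █ █ · · · · · · · ·
    · █ · · · · · · · · ·
    · · · · · · · · · · ·
    · · · · · · · · · · ·
    · · · · · · · · · · ·
    · · · · · · · · · · ·

Final: [[3,0],[1,1],[2,1],[1,2]]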